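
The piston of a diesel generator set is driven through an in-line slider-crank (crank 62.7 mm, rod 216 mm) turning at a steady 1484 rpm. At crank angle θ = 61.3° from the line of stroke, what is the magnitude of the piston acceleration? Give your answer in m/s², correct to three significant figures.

ω = 2π·1484/60 = 155.4 rad/s
x(θ) = r cosθ + √(L² − r² sin²θ); with ω constant, a = ω²·d²x/dθ².
d²x/dθ² = −r cosθ − r²(cos2θ)/√u − r⁴ sin²2θ/(4u^{3/2}),  u = L² − r² sin²θ = 0.0436313 m².
Substituting r = 0.0627 m, L = 0.216 m, θ = 61.3°: d²x/dθ² = -0.020271 m.
a = ω²·d²x/dθ² = (155.4)²·(-0.020271) = -489.55 m/s²;  |a| = 489.55 m/s².

490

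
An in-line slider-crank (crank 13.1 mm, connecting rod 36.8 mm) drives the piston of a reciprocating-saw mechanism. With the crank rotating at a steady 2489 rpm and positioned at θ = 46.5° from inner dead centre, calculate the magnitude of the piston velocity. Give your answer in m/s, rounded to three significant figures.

3.10

ω = 2π·2489/60 = 260.6 rad/s
For an in-line slider-crank, x = r cosθ + √(L² − r² sin²θ), so v = −rω sinθ·[1 + r cosθ/√(L² − r² sin²θ)].
With r = 0.0131 m, L = 0.0368 m, θ = 46.5°: √(L² − r² sin²θ) = 0.035552 m.
v = −0.0131·260.6·0.72537·[1 + 0.0131·0.68835/0.035552] = -3.105 m/s.
|v| = 3.105 m/s.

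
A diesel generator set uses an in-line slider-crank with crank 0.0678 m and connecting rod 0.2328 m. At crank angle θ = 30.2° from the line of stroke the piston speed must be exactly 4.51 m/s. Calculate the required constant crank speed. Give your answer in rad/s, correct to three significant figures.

105

For an in-line slider-crank, |v_piston| = rω|sinθ|·[1 + r cosθ/√(L² − r² sin²θ)].
With r = 0.0678 m, L = 0.2328 m, θ = 30.2°: the bracketed kinematic factor |dx/dθ| = 0.042783 m.
ω = v/|dx/dθ| = 4.51/0.042783 = 105.42 rad/s.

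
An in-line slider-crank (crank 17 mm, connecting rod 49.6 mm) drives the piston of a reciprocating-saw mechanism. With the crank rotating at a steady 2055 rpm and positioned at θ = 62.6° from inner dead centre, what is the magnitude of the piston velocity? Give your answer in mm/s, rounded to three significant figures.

3790

ω = 2π·2055/60 = 215.2 rad/s
For an in-line slider-crank, x = r cosθ + √(L² − r² sin²θ), so v = −rω sinθ·[1 + r cosθ/√(L² − r² sin²θ)].
With r = 0.017 m, L = 0.0496 m, θ = 62.6°: √(L² − r² sin²θ) = 0.047248 m.
v = −0.017·215.2·0.88782·[1 + 0.017·0.46020/0.047248] = -3.7858 m/s.
|v| = 3.7858 m/s = 3785.8 mm/s.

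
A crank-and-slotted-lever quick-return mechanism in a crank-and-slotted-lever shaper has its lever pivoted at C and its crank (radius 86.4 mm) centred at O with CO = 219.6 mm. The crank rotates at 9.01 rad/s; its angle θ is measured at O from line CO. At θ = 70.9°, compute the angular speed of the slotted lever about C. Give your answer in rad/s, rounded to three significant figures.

ω = 9.01 rad/s
Crank pin A relative to C: A = (d + r cosθ, r sinθ); lever angle φ = atan2(r sinθ, d + r cosθ).
Differentiating tanφ: φ̇ = rω(d cosθ + r)/(d² + r² + 2dr cosθ).
d² + r² + 2dr cosθ = |CA|² = 0.068106 m²;  d cosθ + r = +0.15826 m.
|ω_lever| = |0.0864·9.01·+0.15826| / 0.068106 = 1.8089 rad/s.

1.81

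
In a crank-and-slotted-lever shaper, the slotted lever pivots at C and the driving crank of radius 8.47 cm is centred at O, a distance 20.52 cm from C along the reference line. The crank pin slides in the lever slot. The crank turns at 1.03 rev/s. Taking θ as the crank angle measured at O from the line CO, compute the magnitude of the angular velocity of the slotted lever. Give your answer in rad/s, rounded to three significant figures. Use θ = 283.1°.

1.26

ω = 6.472 rad/s (from 1.03 rev/s).
Crank pin A relative to C: A = (d + r cosθ, r sinθ); lever angle φ = atan2(r sinθ, d + r cosθ).
Differentiating tanφ: φ̇ = rω(d cosθ + r)/(d² + r² + 2dr cosθ).
d² + r² + 2dr cosθ = |CA|² = 0.0571597 m²;  d cosθ + r = +0.13121 m.
|ω_lever| = |0.0847·6.472·+0.13121| / 0.0571597 = 1.2583 rad/s.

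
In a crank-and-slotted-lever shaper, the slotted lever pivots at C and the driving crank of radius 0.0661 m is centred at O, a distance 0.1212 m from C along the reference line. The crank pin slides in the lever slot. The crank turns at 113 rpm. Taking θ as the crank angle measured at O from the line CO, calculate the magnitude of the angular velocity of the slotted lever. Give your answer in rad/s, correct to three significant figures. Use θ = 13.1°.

ω = 11.83 rad/s (from 113 rpm).
Crank pin A relative to C: A = (d + r cosθ, r sinθ); lever angle φ = atan2(r sinθ, d + r cosθ).
Differentiating tanφ: φ̇ = rω(d cosθ + r)/(d² + r² + 2dr cosθ).
d² + r² + 2dr cosθ = |CA|² = 0.0346643 m²;  d cosθ + r = +0.18415 m.
|ω_lever| = |0.0661·11.83·+0.18415| / 0.0346643 = 4.1552 rad/s.

4.16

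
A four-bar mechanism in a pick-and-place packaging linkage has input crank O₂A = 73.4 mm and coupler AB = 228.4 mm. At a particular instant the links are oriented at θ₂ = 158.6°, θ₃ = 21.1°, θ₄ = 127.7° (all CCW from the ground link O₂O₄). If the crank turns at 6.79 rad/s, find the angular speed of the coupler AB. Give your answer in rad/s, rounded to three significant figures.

1.17

ω₂ = 6.79 rad/s
Differentiating the loop-closure r₂e^{iθ₂}+r₃e^{iθ₃}=r₁+r₄e^{iθ₄} gives r₂ω₂e^{iθ₂}+r₃ω₃e^{iθ₃}=r₄ω₄e^{iθ₄}.
Eliminating the other unknown: ω₃ = r₂ω₂ sin(θ₄−θ₂) / [r₃ sin(θ₃−θ₄)].
Numerator sine = -0.51354; denominator sine = -0.95832.
Result = 0.0734·6.79·(-0.51354) / (0.2284·(-0.95832)) = +1.1693 rad/s; magnitude 1.1693 rad/s.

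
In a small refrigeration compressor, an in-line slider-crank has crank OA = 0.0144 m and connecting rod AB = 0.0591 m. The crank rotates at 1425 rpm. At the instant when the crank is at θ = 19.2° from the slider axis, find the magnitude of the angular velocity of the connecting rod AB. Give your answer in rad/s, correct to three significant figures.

ω = 149.2 rad/s (converted from 1425 rpm).
The rod makes angle φ with the slider axis where L sinφ = r sinθ; differentiating, L cosφ·φ̇ = r ω cosθ.
L cosφ = √(L² − r² sin²θ) = 0.05891 m.
|ω_rod| = r ω |cosθ| / √(L² − r² sin²θ) = 0.0144·149.2·0.94438/0.05891 = 34.448 rad/s.

34.4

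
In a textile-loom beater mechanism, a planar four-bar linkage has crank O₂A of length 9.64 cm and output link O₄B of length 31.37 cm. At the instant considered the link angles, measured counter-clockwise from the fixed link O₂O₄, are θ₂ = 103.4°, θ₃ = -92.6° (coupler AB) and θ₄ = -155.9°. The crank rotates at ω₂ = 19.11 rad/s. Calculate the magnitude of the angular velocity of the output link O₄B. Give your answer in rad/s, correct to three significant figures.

1.81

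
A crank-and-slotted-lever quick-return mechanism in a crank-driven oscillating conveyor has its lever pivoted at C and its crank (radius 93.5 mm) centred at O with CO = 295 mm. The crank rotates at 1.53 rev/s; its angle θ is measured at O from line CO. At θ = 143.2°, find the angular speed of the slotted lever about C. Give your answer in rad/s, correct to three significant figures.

2.49

ω = 9.613 rad/s (from 1.53 rev/s).
Crank pin A relative to C: A = (d + r cosθ, r sinθ); lever angle φ = atan2(r sinθ, d + r cosθ).
Differentiating tanφ: φ̇ = rω(d cosθ + r)/(d² + r² + 2dr cosθ).
d² + r² + 2dr cosθ = |CA|² = 0.0515949 m²;  d cosθ + r = -0.14272 m.
|ω_lever| = |0.0935·9.613·-0.14272| / 0.0515949 = 2.4863 rad/s.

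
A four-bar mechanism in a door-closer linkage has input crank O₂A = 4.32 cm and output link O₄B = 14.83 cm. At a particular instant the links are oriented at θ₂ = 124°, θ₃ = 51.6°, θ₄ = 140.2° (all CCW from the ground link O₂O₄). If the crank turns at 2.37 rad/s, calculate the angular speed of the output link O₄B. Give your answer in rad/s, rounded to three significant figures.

ω₂ = 2.37 rad/s
Differentiating the loop-closure r₂e^{iθ₂}+r₃e^{iθ₃}=r₁+r₄e^{iθ₄} gives r₂ω₂e^{iθ₂}+r₃ω₃e^{iθ₃}=r₄ω₄e^{iθ₄}.
Eliminating the other unknown: ω₄ = r₂ω₂ sin(θ₂−θ₃) / [r₄ sin(θ₄−θ₃)].
Numerator sine = +0.95319; denominator sine = +0.99970.
Result = 0.0432·2.37·(+0.95319) / (0.1483·(+0.99970)) = +0.65826 rad/s; magnitude 0.65826 rad/s.

0.658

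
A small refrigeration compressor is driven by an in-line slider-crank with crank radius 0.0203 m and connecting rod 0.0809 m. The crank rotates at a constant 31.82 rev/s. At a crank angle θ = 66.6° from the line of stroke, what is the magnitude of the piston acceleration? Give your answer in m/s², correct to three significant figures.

181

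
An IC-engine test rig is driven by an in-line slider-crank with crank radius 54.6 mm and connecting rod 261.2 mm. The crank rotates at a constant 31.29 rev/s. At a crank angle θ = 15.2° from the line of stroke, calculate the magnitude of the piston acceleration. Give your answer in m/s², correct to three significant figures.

ω = 2π·31.3 = 196.6 rad/s
x(θ) = r cosθ + √(L² − r² sin²θ); with ω constant, a = ω²·d²x/dθ².
d²x/dθ² = −r cosθ − r²(cos2θ)/√u − r⁴ sin²2θ/(4u^{3/2}),  u = L² − r² sin²θ = 0.0680205 m².
Substituting r = 0.0546 m, L = 0.2612 m, θ = 15.2°: d²x/dθ² = -0.062581 m.
a = ω²·d²x/dθ² = (196.6)²·(-0.062581) = -2418.9 m/s²;  |a| = 2418.9 m/s².

2420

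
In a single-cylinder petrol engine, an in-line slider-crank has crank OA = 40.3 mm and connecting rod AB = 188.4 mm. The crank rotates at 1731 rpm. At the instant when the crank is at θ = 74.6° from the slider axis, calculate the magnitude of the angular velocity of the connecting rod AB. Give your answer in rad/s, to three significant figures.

ω = 181.3 rad/s (converted from 1731 rpm).
The rod makes angle φ with the slider axis where L sinφ = r sinθ; differentiating, L cosφ·φ̇ = r ω cosθ.
L cosφ = √(L² − r² sin²θ) = 0.18435 m.
|ω_rod| = r ω |cosθ| / √(L² − r² sin²θ) = 0.0403·181.3·0.26556/0.18435 = 10.523 rad/s.

10.5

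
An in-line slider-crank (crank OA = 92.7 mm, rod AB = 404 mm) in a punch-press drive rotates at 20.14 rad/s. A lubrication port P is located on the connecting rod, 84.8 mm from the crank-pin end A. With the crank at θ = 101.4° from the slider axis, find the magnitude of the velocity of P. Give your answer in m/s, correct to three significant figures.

ω = 20.14 rad/s.  Crank-pin speed |V_A| = rω = 1.867 m/s, perpendicular to OA.
Rod angle: sinφ = −(r/L) sinθ ⇒ φ = -12.999°; ω_rod = −rω cosθ/√(L²−r²sin²θ) = +0.93744 rad/s.
V_P = V_A + ω_rod × AP, with AP = 0.0848 m along the rod.
Components: V_Px = −rω sinθ − a·ω_rod·sinφ = -1.8123 m/s;  V_Py = rω cosθ + a·ω_rod·cosφ = -0.29156 m/s.
|V_P| = √(V_Px² + V_Py²) = 1.8356 m/s.

1.84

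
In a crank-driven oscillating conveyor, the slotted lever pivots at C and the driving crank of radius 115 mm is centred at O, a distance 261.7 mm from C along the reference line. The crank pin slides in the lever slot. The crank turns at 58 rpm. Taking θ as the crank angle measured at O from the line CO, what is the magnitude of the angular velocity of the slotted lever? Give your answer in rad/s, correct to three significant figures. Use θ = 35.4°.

1.75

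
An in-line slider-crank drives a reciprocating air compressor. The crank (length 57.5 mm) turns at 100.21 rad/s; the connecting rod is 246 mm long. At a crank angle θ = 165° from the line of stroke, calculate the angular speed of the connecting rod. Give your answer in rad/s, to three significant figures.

ω = 100.2 rad/s
The rod makes angle φ with the slider axis where L sinφ = r sinθ; differentiating, L cosφ·φ̇ = r ω cosθ.
L cosφ = √(L² − r² sin²θ) = 0.24555 m.
|ω_rod| = r ω |cosθ| / √(L² − r² sin²θ) = 0.0575·100.2·0.96593/0.24555 = 22.666 rad/s.

22.7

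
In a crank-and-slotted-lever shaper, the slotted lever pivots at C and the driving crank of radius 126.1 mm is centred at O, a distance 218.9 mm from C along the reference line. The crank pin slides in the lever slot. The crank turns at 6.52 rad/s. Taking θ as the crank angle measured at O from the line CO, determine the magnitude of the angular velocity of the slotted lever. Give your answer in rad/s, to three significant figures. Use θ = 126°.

ω = 6.52 rad/s
Crank pin A relative to C: A = (d + r cosθ, r sinθ); lever angle φ = atan2(r sinθ, d + r cosθ).
Differentiating tanφ: φ̇ = rω(d cosθ + r)/(d² + r² + 2dr cosθ).
d² + r² + 2dr cosθ = |CA|² = 0.0313688 m²;  d cosθ + r = -0.0025662 m.
|ω_lever| = |0.1261·6.52·-0.0025662| / 0.0313688 = 0.06726 rad/s.

0.0673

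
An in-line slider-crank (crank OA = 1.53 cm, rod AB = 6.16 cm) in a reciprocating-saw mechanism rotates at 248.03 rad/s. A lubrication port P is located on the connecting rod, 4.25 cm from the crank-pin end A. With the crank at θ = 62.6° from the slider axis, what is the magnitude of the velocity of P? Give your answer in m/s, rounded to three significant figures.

ω = 248 rad/s.  Crank-pin speed |V_A| = rω = 3.7949 m/s, perpendicular to OA.
Rod angle: sinφ = −(r/L) sinθ ⇒ φ = -12.739°; ω_rod = −rω cosθ/√(L²−r²sin²θ) = -29.066 rad/s.
V_P = V_A + ω_rod × AP, with AP = 0.0425 m along the rod.
Components: V_Px = −rω sinθ − a·ω_rod·sinφ = -3.6415 m/s;  V_Py = rω cosθ + a·ω_rod·cosφ = +0.5415 m/s.
|V_P| = √(V_Px² + V_Py²) = 3.6816 m/s.

3.68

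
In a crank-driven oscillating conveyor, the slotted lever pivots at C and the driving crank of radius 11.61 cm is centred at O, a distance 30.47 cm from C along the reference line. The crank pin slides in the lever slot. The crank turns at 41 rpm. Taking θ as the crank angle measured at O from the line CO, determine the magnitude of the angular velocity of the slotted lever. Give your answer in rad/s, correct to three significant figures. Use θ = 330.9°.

ω = 4.294 rad/s (from 41 rpm).
Crank pin A relative to C: A = (d + r cosθ, r sinθ); lever angle φ = atan2(r sinθ, d + r cosθ).
Differentiating tanφ: φ̇ = rω(d cosθ + r)/(d² + r² + 2dr cosθ).
d² + r² + 2dr cosθ = |CA|² = 0.168142 m²;  d cosθ + r = +0.38234 m.
|ω_lever| = |0.1161·4.294·+0.38234| / 0.168142 = 1.1335 rad/s.

1.13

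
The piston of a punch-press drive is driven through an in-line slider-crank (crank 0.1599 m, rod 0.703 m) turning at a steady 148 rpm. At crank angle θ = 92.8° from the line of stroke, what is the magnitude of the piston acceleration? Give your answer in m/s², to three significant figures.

10.8

ω = 2π·148/60 = 15.5 rad/s
x(θ) = r cosθ + √(L² − r² sin²θ); with ω constant, a = ω²·d²x/dθ².
d²x/dθ² = −r cosθ − r²(cos2θ)/√u − r⁴ sin²2θ/(4u^{3/2}),  u = L² − r² sin²θ = 0.468702 m².
Substituting r = 0.1599 m, L = 0.703 m, θ = 92.8°: d²x/dθ² = +0.044974 m.
a = ω²·d²x/dθ² = (15.5)²·(+0.044974) = +10.803 m/s²;  |a| = 10.803 m/s².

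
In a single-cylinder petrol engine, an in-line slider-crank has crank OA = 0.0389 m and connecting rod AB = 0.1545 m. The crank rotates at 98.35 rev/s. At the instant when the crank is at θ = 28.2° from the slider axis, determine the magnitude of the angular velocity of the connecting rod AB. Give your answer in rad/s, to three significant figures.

138

ω = 618 rad/s (converted from 98.35 rev/s).
The rod makes angle φ with the slider axis where L sinφ = r sinθ; differentiating, L cosφ·φ̇ = r ω cosθ.
L cosφ = √(L² − r² sin²θ) = 0.1534 m.
|ω_rod| = r ω |cosθ| / √(L² − r² sin²θ) = 0.0389·618·0.88130/0.1534 = 138.1 rad/s.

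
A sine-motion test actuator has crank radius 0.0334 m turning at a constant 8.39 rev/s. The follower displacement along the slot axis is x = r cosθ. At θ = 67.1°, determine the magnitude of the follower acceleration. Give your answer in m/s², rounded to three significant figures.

ω = 52.72 rad/s (from 8.39 rev/s).
x = r cosθ ⇒ ẍ = −rω² cosθ (ω constant).
|a| = rω²|cosθ| = 0.0334·(52.72)²·|cos 67.1°| = 36.118 m/s².

36.1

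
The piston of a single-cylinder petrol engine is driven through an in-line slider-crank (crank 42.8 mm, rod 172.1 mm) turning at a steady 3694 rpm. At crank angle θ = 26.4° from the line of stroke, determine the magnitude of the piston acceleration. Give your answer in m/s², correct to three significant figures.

6720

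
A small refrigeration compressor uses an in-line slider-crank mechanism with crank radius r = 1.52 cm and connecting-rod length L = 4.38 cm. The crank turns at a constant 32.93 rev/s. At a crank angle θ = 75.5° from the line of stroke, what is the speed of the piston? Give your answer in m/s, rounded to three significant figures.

ω = 2π·32.9 = 206.9 rad/s
For an in-line slider-crank, x = r cosθ + √(L² − r² sin²θ), so v = −rω sinθ·[1 + r cosθ/√(L² − r² sin²θ)].
With r = 0.0152 m, L = 0.0438 m, θ = 75.5°: √(L² − r² sin²θ) = 0.041254 m.
v = −0.0152·206.9·0.96815·[1 + 0.0152·0.25038/0.041254] = -3.3257 m/s.
|v| = 3.3257 m/s.

3.33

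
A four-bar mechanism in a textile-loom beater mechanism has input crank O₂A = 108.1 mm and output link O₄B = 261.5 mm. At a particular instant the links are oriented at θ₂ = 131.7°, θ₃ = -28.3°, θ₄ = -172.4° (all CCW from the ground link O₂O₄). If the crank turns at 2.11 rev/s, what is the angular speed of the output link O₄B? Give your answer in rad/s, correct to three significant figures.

3.20

ω₂ = 13.26 rad/s (from 2.11 rev/s).
Differentiating the loop-closure r₂e^{iθ₂}+r₃e^{iθ₃}=r₁+r₄e^{iθ₄} gives r₂ω₂e^{iθ₂}+r₃ω₃e^{iθ₃}=r₄ω₄e^{iθ₄}.
Eliminating the other unknown: ω₄ = r₂ω₂ sin(θ₂−θ₃) / [r₄ sin(θ₄−θ₃)].
Numerator sine = +0.34202; denominator sine = -0.58637.
Result = 0.1081·13.26·(+0.34202) / (0.2615·(-0.58637)) = -3.1966 rad/s; magnitude 3.1966 rad/s.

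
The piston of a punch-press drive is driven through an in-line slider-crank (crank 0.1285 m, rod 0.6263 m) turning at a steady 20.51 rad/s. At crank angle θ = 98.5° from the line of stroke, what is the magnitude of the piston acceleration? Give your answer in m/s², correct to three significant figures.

ω = 20.51 rad/s
x(θ) = r cosθ + √(L² − r² sin²θ); with ω constant, a = ω²·d²x/dθ².
d²x/dθ² = −r cosθ − r²(cos2θ)/√u − r⁴ sin²2θ/(4u^{3/2}),  u = L² − r² sin²θ = 0.3761 m².
Substituting r = 0.1285 m, L = 0.6263 m, θ = 98.5°: d²x/dθ² = +0.044717 m.
a = ω²·d²x/dθ² = (20.51)²·(+0.044717) = +18.811 m/s²;  |a| = 18.811 m/s².

18.8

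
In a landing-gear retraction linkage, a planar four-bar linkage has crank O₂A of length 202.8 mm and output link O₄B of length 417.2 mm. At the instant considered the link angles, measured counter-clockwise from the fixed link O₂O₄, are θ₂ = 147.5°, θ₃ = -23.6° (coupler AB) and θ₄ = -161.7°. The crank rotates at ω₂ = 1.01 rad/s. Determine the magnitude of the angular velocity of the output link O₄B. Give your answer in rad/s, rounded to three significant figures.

ω₂ = 1.01 rad/s
Differentiating the loop-closure r₂e^{iθ₂}+r₃e^{iθ₃}=r₁+r₄e^{iθ₄} gives r₂ω₂e^{iθ₂}+r₃ω₃e^{iθ₃}=r₄ω₄e^{iθ₄}.
Eliminating the other unknown: ω₄ = r₂ω₂ sin(θ₂−θ₃) / [r₄ sin(θ₄−θ₃)].
Numerator sine = +0.15471; denominator sine = -0.66783.
Result = 0.2028·1.01·(+0.15471) / (0.4172·(-0.66783)) = -0.11374 rad/s; magnitude 0.11374 rad/s.

0.114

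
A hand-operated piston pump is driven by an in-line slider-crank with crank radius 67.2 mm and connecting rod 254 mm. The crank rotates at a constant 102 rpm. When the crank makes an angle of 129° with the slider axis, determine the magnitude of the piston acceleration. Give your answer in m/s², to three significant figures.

5.22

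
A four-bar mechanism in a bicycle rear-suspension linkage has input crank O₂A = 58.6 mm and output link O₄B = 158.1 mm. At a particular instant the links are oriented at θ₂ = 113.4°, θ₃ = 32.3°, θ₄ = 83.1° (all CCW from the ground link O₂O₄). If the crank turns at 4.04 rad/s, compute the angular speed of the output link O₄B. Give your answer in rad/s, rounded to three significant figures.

1.91

ω₂ = 4.04 rad/s
Differentiating the loop-closure r₂e^{iθ₂}+r₃e^{iθ₃}=r₁+r₄e^{iθ₄} gives r₂ω₂e^{iθ₂}+r₃ω₃e^{iθ₃}=r₄ω₄e^{iθ₄}.
Eliminating the other unknown: ω₄ = r₂ω₂ sin(θ₂−θ₃) / [r₄ sin(θ₄−θ₃)].
Numerator sine = +0.98796; denominator sine = +0.77494.
Result = 0.0586·4.04·(+0.98796) / (0.1581·(+0.77494)) = +1.909 rad/s; magnitude 1.909 rad/s.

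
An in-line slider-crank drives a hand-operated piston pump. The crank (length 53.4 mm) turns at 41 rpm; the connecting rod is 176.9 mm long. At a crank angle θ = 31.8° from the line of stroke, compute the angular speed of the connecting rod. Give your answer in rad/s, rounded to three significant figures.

1.12

ω = 4.294 rad/s (converted from 41 rpm).
The rod makes angle φ with the slider axis where L sinφ = r sinθ; differentiating, L cosφ·φ̇ = r ω cosθ.
L cosφ = √(L² − r² sin²θ) = 0.17465 m.
|ω_rod| = r ω |cosθ| / √(L² − r² sin²θ) = 0.0534·4.294·0.84989/0.17465 = 1.1157 rad/s.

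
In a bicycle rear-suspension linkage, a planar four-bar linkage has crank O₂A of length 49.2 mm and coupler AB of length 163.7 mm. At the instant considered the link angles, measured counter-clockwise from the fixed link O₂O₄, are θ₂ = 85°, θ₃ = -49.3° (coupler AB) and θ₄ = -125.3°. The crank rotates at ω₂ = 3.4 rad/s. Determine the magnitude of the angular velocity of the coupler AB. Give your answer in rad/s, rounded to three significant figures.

ω₂ = 3.4 rad/s
Differentiating the loop-closure r₂e^{iθ₂}+r₃e^{iθ₃}=r₁+r₄e^{iθ₄} gives r₂ω₂e^{iθ₂}+r₃ω₃e^{iθ₃}=r₄ω₄e^{iθ₄}.
Eliminating the other unknown: ω₃ = r₂ω₂ sin(θ₄−θ₂) / [r₃ sin(θ₃−θ₄)].
Numerator sine = +0.50453; denominator sine = +0.97030.
Result = 0.0492·3.4·(+0.50453) / (0.1637·(+0.97030)) = +0.53134 rad/s; magnitude 0.53134 rad/s.

0.531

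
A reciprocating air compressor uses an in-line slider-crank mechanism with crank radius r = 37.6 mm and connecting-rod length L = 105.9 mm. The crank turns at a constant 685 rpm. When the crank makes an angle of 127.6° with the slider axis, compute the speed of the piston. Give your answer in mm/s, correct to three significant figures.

1650

ω = 2π·685/60 = 71.73 rad/s
For an in-line slider-crank, x = r cosθ + √(L² − r² sin²θ), so v = −rω sinθ·[1 + r cosθ/√(L² − r² sin²θ)].
With r = 0.0376 m, L = 0.1059 m, θ = 127.6°: √(L² − r² sin²θ) = 0.10162 m.
v = −0.0376·71.73·0.79229·[1 + 0.0376·-0.61015/0.10162] = -1.6545 m/s.
|v| = 1.6545 m/s = 1654.5 mm/s.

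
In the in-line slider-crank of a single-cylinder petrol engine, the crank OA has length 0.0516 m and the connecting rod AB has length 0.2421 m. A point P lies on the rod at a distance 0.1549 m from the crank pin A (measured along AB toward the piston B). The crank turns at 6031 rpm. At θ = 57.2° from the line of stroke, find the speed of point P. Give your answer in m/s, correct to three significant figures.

ω = 631.6 rad/s.  Crank-pin speed |V_A| = rω = 32.589 m/s, perpendicular to OA.
Rod angle: sinφ = −(r/L) sinθ ⇒ φ = -10.320°; ω_rod = −rω cosθ/√(L²−r²sin²θ) = -74.118 rad/s.
V_P = V_A + ω_rod × AP, with AP = 0.1549 m along the rod.
Components: V_Px = −rω sinθ − a·ω_rod·sinφ = -29.45 m/s;  V_Py = rω cosθ + a·ω_rod·cosφ = +6.3585 m/s.
|V_P| = √(V_Px² + V_Py²) = 30.128 m/s.

30.1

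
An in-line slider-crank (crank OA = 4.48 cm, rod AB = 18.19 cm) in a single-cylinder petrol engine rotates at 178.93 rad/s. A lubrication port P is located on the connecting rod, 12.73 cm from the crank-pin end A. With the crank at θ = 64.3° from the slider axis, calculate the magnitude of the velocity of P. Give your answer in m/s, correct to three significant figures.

ω = 178.9 rad/s.  Crank-pin speed |V_A| = rω = 8.0161 m/s, perpendicular to OA.
Rod angle: sinφ = −(r/L) sinθ ⇒ φ = -12.822°; ω_rod = −rω cosθ/√(L²−r²sin²θ) = -19.599 rad/s.
V_P = V_A + ω_rod × AP, with AP = 0.1273 m along the rod.
Components: V_Px = −rω sinθ − a·ω_rod·sinφ = -7.7768 m/s;  V_Py = rω cosθ + a·ω_rod·cosφ = +1.0434 m/s.
|V_P| = √(V_Px² + V_Py²) = 7.8465 m/s.

7.85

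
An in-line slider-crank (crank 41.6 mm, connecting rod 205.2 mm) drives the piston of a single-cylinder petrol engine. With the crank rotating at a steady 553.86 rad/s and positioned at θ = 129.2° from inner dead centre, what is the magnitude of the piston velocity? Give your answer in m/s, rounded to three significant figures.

ω = 553.9 rad/s
For an in-line slider-crank, x = r cosθ + √(L² − r² sin²θ), so v = −rω sinθ·[1 + r cosθ/√(L² − r² sin²θ)].
With r = 0.0416 m, L = 0.2052 m, θ = 129.2°: √(L² − r² sin²θ) = 0.20265 m.
v = −0.0416·553.9·0.77494·[1 + 0.0416·-0.63203/0.20265] = -15.539 m/s.
|v| = 15.539 m/s.

15.5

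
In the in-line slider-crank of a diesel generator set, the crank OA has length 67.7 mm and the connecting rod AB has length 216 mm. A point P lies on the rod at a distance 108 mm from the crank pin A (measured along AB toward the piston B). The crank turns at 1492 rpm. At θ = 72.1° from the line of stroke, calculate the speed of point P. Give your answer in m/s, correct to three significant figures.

10.7

ω = 156.2 rad/s.  Crank-pin speed |V_A| = rω = 10.578 m/s, perpendicular to OA.
Rod angle: sinφ = −(r/L) sinθ ⇒ φ = -17.353°; ω_rod = −rω cosθ/√(L²−r²sin²θ) = -15.769 rad/s.
V_P = V_A + ω_rod × AP, with AP = 0.108 m along the rod.
Components: V_Px = −rω sinθ − a·ω_rod·sinφ = -10.574 m/s;  V_Py = rω cosθ + a·ω_rod·cosφ = +1.6255 m/s.
|V_P| = √(V_Px² + V_Py²) = 10.698 m/s.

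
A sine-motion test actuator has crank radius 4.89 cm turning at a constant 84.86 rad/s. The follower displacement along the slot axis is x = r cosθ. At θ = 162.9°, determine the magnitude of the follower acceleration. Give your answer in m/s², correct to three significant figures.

337

ω = 84.86 rad/s
x = r cosθ ⇒ ẍ = −rω² cosθ (ω constant).
|a| = rω²|cosθ| = 0.0489·(84.86)²·|cos 162.9°| = 336.57 m/s².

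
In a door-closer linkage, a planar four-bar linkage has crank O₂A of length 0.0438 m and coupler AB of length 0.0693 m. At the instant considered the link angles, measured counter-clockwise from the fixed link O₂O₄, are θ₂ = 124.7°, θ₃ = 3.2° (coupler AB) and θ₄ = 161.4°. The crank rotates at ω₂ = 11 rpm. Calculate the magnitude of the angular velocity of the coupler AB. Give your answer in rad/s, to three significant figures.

ω₂ = 1.152 rad/s (from 11 rpm).
Differentiating the loop-closure r₂e^{iθ₂}+r₃e^{iθ₃}=r₁+r₄e^{iθ₄} gives r₂ω₂e^{iθ₂}+r₃ω₃e^{iθ₃}=r₄ω₄e^{iθ₄}.
Eliminating the other unknown: ω₃ = r₂ω₂ sin(θ₄−θ₂) / [r₃ sin(θ₃−θ₄)].
Numerator sine = +0.59763; denominator sine = -0.37137.
Result = 0.0438·1.152·(+0.59763) / (0.0693·(-0.37137)) = -1.1716 rad/s; magnitude 1.1716 rad/s.

1.17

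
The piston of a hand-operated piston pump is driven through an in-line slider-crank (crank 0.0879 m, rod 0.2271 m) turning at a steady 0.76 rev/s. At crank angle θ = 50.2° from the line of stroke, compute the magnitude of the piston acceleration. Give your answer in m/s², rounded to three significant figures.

ω = 2π·0.76 = 4.775 rad/s
x(θ) = r cosθ + √(L² − r² sin²θ); with ω constant, a = ω²·d²x/dθ².
d²x/dθ² = −r cosθ − r²(cos2θ)/√u − r⁴ sin²2θ/(4u^{3/2}),  u = L² − r² sin²θ = 0.0470138 m².
Substituting r = 0.0879 m, L = 0.2271 m, θ = 50.2°: d²x/dθ² = -0.051249 m.
a = ω²·d²x/dθ² = (4.775)²·(-0.051249) = -1.1686 m/s²;  |a| = 1.1686 m/s².

1.17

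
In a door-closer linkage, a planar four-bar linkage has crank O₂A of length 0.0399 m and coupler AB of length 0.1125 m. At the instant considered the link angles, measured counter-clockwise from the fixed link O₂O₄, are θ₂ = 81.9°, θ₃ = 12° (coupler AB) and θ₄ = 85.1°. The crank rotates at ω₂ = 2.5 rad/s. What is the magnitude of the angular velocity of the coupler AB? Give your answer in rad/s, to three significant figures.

ω₂ = 2.5 rad/s
Differentiating the loop-closure r₂e^{iθ₂}+r₃e^{iθ₃}=r₁+r₄e^{iθ₄} gives r₂ω₂e^{iθ₂}+r₃ω₃e^{iθ₃}=r₄ω₄e^{iθ₄}.
Eliminating the other unknown: ω₃ = r₂ω₂ sin(θ₄−θ₂) / [r₃ sin(θ₃−θ₄)].
Numerator sine = +0.05582; denominator sine = -0.95681.
Result = 0.0399·2.5·(+0.05582) / (0.1125·(-0.95681)) = -0.051729 rad/s; magnitude 0.051729 rad/s.

0.0517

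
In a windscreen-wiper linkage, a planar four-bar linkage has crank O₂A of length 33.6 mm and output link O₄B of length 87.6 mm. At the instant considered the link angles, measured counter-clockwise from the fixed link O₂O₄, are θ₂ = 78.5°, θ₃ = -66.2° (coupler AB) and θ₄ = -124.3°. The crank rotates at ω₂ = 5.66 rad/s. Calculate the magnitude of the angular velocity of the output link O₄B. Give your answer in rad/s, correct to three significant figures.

1.48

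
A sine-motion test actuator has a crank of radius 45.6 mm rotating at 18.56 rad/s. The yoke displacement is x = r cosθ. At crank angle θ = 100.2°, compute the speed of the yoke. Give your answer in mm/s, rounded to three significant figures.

833

ω = 18.56 rad/s
x = r cosθ ⇒ ẋ = −rω sinθ.
|v| = rω|sinθ| = 0.0456·18.56·|sin 100.2°| = 0.83296 m/s = 832.96 mm/s.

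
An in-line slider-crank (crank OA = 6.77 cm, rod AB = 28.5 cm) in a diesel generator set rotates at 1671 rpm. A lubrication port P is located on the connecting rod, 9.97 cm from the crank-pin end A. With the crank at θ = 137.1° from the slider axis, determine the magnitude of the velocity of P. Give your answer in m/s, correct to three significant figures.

ω = 175 rad/s.  Crank-pin speed |V_A| = rω = 11.847 m/s, perpendicular to OA.
Rod angle: sinφ = −(r/L) sinθ ⇒ φ = -9.306°; ω_rod = −rω cosθ/√(L²−r²sin²θ) = +30.856 rad/s.
V_P = V_A + ω_rod × AP, with AP = 0.0997 m along the rod.
Components: V_Px = −rω sinθ − a·ω_rod·sinφ = -7.5668 m/s;  V_Py = rω cosθ + a·ω_rod·cosφ = -5.6423 m/s.
|V_P| = √(V_Px² + V_Py²) = 9.4389 m/s.

9.44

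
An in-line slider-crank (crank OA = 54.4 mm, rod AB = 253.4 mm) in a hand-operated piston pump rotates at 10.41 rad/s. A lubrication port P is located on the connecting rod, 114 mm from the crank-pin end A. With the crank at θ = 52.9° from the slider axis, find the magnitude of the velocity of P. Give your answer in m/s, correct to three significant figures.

ω = 10.41 rad/s.  Crank-pin speed |V_A| = rω = 0.5663 m/s, perpendicular to OA.
Rod angle: sinφ = −(r/L) sinθ ⇒ φ = -9.859°; ω_rod = −rω cosθ/√(L²−r²sin²θ) = -1.3683 rad/s.
V_P = V_A + ω_rod × AP, with AP = 0.114 m along the rod.
Components: V_Px = −rω sinθ − a·ω_rod·sinφ = -0.47838 m/s;  V_Py = rω cosθ + a·ω_rod·cosφ = +0.18792 m/s.
|V_P| = √(V_Px² + V_Py²) = 0.51397 m/s.

0.514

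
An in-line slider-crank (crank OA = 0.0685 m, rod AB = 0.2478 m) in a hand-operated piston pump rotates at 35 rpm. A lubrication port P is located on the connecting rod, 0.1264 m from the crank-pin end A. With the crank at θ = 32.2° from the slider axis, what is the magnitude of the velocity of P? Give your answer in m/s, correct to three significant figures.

0.183

ω = 3.665 rad/s.  Crank-pin speed |V_A| = rω = 0.25107 m/s, perpendicular to OA.
Rod angle: sinφ = −(r/L) sinθ ⇒ φ = -8.471°; ω_rod = −rω cosθ/√(L²−r²sin²θ) = -0.8668 rad/s.
V_P = V_A + ω_rod × AP, with AP = 0.1264 m along the rod.
Components: V_Px = −rω sinθ − a·ω_rod·sinφ = -0.14993 m/s;  V_Py = rω cosθ + a·ω_rod·cosφ = +0.10408 m/s.
|V_P| = √(V_Px² + V_Py²) = 0.18251 m/s.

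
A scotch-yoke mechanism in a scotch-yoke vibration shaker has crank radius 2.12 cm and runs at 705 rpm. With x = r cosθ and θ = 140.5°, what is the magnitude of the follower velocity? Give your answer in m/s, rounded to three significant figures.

ω = 73.83 rad/s (from 705 rpm).
x = r cosθ ⇒ ẋ = −rω sinθ.
|v| = rω|sinθ| = 0.0212·73.83·|sin 140.5°| = 0.99555 m/s.

0.996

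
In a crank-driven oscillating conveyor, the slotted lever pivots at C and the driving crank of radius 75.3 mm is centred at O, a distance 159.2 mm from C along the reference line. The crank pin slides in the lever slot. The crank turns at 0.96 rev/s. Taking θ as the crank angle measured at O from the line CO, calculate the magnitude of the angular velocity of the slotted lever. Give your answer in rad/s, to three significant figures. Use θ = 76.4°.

ω = 6.032 rad/s (from 0.96 rev/s).
Crank pin A relative to C: A = (d + r cosθ, r sinθ); lever angle φ = atan2(r sinθ, d + r cosθ).
Differentiating tanφ: φ̇ = rω(d cosθ + r)/(d² + r² + 2dr cosθ).
d² + r² + 2dr cosθ = |CA|² = 0.0366524 m²;  d cosθ + r = +0.11273 m.
|ω_lever| = |0.0753·6.032·+0.11273| / 0.0366524 = 1.397 rad/s.

1.40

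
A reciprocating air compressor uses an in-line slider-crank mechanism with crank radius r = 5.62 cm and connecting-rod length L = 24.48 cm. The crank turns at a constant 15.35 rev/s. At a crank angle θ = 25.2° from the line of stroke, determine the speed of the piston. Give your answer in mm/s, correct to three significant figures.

ω = 2π·15.3 = 96.45 rad/s
For an in-line slider-crank, x = r cosθ + √(L² − r² sin²θ), so v = −rω sinθ·[1 + r cosθ/√(L² − r² sin²θ)].
With r = 0.0562 m, L = 0.2448 m, θ = 25.2°: √(L² − r² sin²θ) = 0.24363 m.
v = −0.0562·96.45·0.42578·[1 + 0.0562·0.90483/0.24363] = -2.7896 m/s.
|v| = 2.7896 m/s = 2789.6 mm/s.

2790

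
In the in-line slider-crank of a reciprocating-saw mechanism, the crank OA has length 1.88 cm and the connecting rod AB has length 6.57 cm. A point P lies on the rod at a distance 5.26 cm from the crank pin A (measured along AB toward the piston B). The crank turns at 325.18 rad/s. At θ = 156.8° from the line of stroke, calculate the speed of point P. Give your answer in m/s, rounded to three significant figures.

2.20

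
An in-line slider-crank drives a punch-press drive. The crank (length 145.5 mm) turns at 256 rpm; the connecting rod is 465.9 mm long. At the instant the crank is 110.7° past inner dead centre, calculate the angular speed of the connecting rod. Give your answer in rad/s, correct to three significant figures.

3.09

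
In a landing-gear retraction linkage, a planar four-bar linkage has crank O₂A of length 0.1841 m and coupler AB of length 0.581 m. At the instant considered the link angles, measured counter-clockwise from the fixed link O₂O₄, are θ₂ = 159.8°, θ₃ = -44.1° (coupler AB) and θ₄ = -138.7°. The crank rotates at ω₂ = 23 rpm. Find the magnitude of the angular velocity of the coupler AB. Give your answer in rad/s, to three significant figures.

ω₂ = 2.409 rad/s (from 23 rpm).
Differentiating the loop-closure r₂e^{iθ₂}+r₃e^{iθ₃}=r₁+r₄e^{iθ₄} gives r₂ω₂e^{iθ₂}+r₃ω₃e^{iθ₃}=r₄ω₄e^{iθ₄}.
Eliminating the other unknown: ω₃ = r₂ω₂ sin(θ₄−θ₂) / [r₃ sin(θ₃−θ₄)].
Numerator sine = +0.87882; denominator sine = +0.99678.
Result = 0.1841·2.409·(+0.87882) / (0.581·(+0.99678)) = +0.67287 rad/s; magnitude 0.67287 rad/s.

0.673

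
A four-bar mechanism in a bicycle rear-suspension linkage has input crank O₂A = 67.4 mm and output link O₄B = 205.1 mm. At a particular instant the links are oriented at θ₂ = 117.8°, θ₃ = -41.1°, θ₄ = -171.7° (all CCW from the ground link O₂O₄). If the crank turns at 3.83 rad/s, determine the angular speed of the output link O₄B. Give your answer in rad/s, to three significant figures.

ω₂ = 3.83 rad/s
Differentiating the loop-closure r₂e^{iθ₂}+r₃e^{iθ₃}=r₁+r₄e^{iθ₄} gives r₂ω₂e^{iθ₂}+r₃ω₃e^{iθ₃}=r₄ω₄e^{iθ₄}.
Eliminating the other unknown: ω₄ = r₂ω₂ sin(θ₂−θ₃) / [r₄ sin(θ₄−θ₃)].
Numerator sine = +0.36000; denominator sine = -0.75927.
Result = 0.0674·3.83·(+0.36000) / (0.2051·(-0.75927)) = -0.59675 rad/s; magnitude 0.59675 rad/s.

0.597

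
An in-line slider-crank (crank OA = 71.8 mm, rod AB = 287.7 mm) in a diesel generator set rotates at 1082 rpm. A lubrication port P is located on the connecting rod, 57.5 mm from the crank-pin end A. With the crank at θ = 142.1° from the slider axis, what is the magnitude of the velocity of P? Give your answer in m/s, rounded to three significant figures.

7.03

ω = 113.3 rad/s.  Crank-pin speed |V_A| = rω = 8.1354 m/s, perpendicular to OA.
Rod angle: sinφ = −(r/L) sinθ ⇒ φ = -8.818°; ω_rod = −rω cosθ/√(L²−r²sin²θ) = +22.58 rad/s.
V_P = V_A + ω_rod × AP, with AP = 0.0575 m along the rod.
Components: V_Px = −rω sinθ − a·ω_rod·sinφ = -4.7984 m/s;  V_Py = rω cosθ + a·ω_rod·cosφ = -5.1365 m/s.
|V_P| = √(V_Px² + V_Py²) = 7.0291 m/s.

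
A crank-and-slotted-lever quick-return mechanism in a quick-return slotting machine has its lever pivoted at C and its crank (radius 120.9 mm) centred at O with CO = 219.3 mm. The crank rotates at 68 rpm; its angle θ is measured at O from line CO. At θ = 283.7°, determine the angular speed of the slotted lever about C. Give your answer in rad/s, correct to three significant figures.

1.98

ω = 7.121 rad/s (from 68 rpm).
Crank pin A relative to C: A = (d + r cosθ, r sinθ); lever angle φ = atan2(r sinθ, d + r cosθ).
Differentiating tanφ: φ̇ = rω(d cosθ + r)/(d² + r² + 2dr cosθ).
d² + r² + 2dr cosθ = |CA|² = 0.0752681 m²;  d cosθ + r = +0.17284 m.
|ω_lever| = |0.1209·7.121·+0.17284| / 0.0752681 = 1.9769 rad/s.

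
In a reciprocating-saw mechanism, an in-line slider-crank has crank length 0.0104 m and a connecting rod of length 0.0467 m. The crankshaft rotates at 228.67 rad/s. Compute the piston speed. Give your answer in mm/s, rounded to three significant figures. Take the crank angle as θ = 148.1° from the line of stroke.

ω = 228.7 rad/s
For an in-line slider-crank, x = r cosθ + √(L² − r² sin²θ), so v = −rω sinθ·[1 + r cosθ/√(L² − r² sin²θ)].
With r = 0.0104 m, L = 0.0467 m, θ = 148.1°: √(L² − r² sin²θ) = 0.046375 m.
v = −0.0104·228.7·0.52844·[1 + 0.0104·-0.84897/0.046375] = -1.0175 m/s.
|v| = 1.0175 m/s = 1017.5 mm/s.

1020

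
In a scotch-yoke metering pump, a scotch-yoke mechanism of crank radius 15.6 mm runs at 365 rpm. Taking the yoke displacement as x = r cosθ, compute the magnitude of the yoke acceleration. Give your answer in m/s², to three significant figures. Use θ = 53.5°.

ω = 38.22 rad/s (from 365 rpm).
x = r cosθ ⇒ ẍ = −rω² cosθ (ω constant).
|a| = rω²|cosθ| = 0.0156·(38.22)²·|cos 53.5°| = 13.557 m/s².

13.6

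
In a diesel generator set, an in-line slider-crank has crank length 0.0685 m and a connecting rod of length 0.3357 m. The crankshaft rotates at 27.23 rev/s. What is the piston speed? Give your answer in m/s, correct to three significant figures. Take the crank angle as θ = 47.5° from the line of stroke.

9.85

ω = 2π·27.2 = 171.1 rad/s
For an in-line slider-crank, x = r cosθ + √(L² − r² sin²θ), so v = −rω sinθ·[1 + r cosθ/√(L² − r² sin²θ)].
With r = 0.0685 m, L = 0.3357 m, θ = 47.5°: √(L² − r² sin²θ) = 0.33188 m.
v = −0.0685·171.1·0.73728·[1 + 0.0685·0.67559/0.33188] = -9.8456 m/s.
|v| = 9.8456 m/s.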